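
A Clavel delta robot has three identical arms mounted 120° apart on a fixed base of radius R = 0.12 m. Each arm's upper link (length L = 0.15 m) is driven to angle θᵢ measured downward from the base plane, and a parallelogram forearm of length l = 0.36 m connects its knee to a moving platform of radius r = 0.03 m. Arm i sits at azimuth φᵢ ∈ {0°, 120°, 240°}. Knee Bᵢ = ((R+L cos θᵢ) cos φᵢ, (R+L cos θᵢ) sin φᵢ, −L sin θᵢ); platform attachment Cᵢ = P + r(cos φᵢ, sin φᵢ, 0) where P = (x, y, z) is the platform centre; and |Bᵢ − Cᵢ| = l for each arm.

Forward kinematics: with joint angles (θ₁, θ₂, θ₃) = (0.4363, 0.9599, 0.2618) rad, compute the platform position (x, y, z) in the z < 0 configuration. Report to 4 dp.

(0.0319, -0.1001, -0.3496)

arm 1 at φ=0.0°: (R−r)+L cos θ1 = 0.2259;  O1 = (0.2259, 0.0000, -0.0634)
φ2=120.0°: virtual centre (-0.0880, 0.1525, -0.1229), radius l
O3 = (0.2349·cos240.0°, 0.2349·sin240.0°, -0.0388) = (-0.1174, -0.2034, -0.0388)
subtract pairs → two planes through P
[-0.6279 0.3049 -0.1190]·P = -0.0090;  [-0.6868 -0.4068 0.0491]·P = 0.0016
det = 0.4649;  x = 0.0068+-0.0719z,  y = -0.0154+0.2421z
quadratic in z: (1.0638)z²+(0.1508)z+(-0.0773)=0, √Δ=0.5931 → z ∈ {-0.3496, 0.2079}; z = -0.3496 (taking z<0)
x = 0.0319, y = -0.1001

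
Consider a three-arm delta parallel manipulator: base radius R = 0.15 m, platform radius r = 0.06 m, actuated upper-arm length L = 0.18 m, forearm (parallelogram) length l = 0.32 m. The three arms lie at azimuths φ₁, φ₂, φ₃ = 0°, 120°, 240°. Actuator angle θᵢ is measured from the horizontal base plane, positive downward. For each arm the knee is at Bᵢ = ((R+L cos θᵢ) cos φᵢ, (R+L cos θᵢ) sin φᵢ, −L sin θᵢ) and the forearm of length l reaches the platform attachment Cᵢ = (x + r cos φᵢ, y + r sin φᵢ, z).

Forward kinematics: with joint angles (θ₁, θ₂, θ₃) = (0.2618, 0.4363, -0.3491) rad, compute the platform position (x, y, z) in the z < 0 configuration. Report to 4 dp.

φ1=0.0°: virtual centre (0.2639, 0.0000, -0.0466), radius l
φ2=120.0°: virtual centre (-0.1266, 0.2192, -0.0761), radius l
O3 = (0.2591·cos240.0°, 0.2591·sin240.0°, 0.0616) = (-0.1296, -0.2244, 0.0616)
|O₂|²−|O₁|² = -0.0019;  |O₃|²−|O₁|² = -0.0009
plane₁₂: -0.7809x+0.4384y+-0.0590z = -0.0019
Cramer: x(z) = 0.0018+0.0983z;  y(z) = -0.0012+0.3096z
into |P−O₁|² = l²: 1.1055z² + 0.0409z + -0.0315 = 0;  Δ = 0.1411;  z = -0.1884 or 0.1514 → z<0 root = -0.1884
x = -0.0167, y = -0.0596

(-0.0167, -0.0596, -0.1884)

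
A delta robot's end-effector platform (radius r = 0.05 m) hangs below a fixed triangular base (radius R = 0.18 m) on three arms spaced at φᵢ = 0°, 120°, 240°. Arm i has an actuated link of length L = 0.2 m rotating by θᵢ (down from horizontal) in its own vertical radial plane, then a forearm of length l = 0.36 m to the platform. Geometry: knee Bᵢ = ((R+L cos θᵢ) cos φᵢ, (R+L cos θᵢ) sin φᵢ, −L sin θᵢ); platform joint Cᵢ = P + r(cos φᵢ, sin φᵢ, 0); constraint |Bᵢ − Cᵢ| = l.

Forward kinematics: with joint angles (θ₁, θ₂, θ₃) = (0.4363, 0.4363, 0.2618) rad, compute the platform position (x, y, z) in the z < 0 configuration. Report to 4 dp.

arm 1 at φ=0.0°: e+L cos θ1 = 0.3113;  centre 1 = (0.3113, 0.0000, -0.0845)
centre 2 = (0.3113·cos120.0°, 0.3113·sin120.0°, -0.0845) = (-0.1556, 0.2696, -0.0845)
arm 3 at φ=240.0°: e+L cos θ3 = 0.3232;  centre 3 = (-0.1616, -0.2799, -0.0518)
subtract pairs → two planes through P
plane₁₂: -0.9338x+0.5391y+0.0000z = 0.0000
Cramer: x(z) = -0.0016+0.0342z;  y(z) = -0.0028+0.0592z
into |P−centre ₁|² = l²: 1.0047z² + 0.1473z + -0.0246 = 0;  Δ = 0.1204;  z = -0.2460 or 0.0994 → z<0 root = -0.2460
x = -0.0100, y = -0.0174

(-0.0100, -0.0174, -0.2460)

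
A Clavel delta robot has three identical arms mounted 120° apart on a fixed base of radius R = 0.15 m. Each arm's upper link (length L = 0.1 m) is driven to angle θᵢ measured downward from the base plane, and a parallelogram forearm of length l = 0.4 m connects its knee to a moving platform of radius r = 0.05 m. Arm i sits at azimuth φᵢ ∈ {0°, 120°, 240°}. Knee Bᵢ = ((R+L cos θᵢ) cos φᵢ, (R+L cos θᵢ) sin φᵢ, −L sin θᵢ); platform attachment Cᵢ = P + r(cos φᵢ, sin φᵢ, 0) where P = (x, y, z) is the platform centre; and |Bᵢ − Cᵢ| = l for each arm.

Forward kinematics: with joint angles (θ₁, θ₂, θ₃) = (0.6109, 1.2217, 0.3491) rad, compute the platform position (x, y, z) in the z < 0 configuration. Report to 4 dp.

(0.0280, -0.1101, -0.4098)

φ1=0.0°: virtual centre (0.1819, 0.0000, -0.0574), radius l
φ2=120.0°: virtual centre (-0.0671, 0.1162, -0.0940), radius l
arm 3 at φ=240.0°: e+L cos θ3 = 0.1940;  centre 3 = (-0.0970, -0.1680, -0.0342)
eliminate P² terms by subtracting sphere 1 from 2 and 3
[-0.4980 0.2324 -0.0732]·P = -0.0095;  [-0.5578 -0.3360 0.0463]·P = 0.0024
det = 0.2970;  x = 0.0089+-0.0466z,  y = -0.0220+0.2152z
into |P−centre ₁|² = l²: 1.0485z² + 0.1214z + -0.1263 = 0;  Δ = 0.5444;  z = -0.4098 or 0.2940 → z<0 root = -0.4098
x = 0.0280, y = -0.1101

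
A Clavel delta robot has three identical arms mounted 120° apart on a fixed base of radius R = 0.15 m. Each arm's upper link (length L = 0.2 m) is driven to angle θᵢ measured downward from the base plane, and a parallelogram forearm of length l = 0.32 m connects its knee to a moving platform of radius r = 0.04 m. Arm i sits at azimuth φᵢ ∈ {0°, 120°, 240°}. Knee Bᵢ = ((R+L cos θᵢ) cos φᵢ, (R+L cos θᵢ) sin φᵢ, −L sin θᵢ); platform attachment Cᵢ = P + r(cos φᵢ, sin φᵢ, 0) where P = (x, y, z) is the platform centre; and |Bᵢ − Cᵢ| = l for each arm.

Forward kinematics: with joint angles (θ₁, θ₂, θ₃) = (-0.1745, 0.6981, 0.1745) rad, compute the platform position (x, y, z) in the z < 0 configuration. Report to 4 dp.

(0.0442, -0.0390, -0.1437)

φ1=0.0°: virtual centre (0.3070, 0.0000, 0.0347), radius l
φ2=120.0°: virtual centre (-0.1316, 0.2279, -0.1286), radius l
φ3=240.0°: virtual centre (-0.1535, -0.2658, -0.0347), radius l
|centre ₂|²−|centre ₁|² = -0.0096;  |centre ₃|²−|centre ₁|² = 0.0000
plane₁₂: -0.8771x+0.4559y+-0.3266z = -0.0096
Cramer: x(z) = 0.0058-0.2674z;  y(z) = -0.0100+0.2019z
into |P−centre ₁|² = l²: 1.1122z² + 0.0876z + -0.0104 = 0;  Δ = 0.0538;  z = -0.1437 or 0.0650 → z<0 root = -0.1437
x = 0.0442, y = -0.0390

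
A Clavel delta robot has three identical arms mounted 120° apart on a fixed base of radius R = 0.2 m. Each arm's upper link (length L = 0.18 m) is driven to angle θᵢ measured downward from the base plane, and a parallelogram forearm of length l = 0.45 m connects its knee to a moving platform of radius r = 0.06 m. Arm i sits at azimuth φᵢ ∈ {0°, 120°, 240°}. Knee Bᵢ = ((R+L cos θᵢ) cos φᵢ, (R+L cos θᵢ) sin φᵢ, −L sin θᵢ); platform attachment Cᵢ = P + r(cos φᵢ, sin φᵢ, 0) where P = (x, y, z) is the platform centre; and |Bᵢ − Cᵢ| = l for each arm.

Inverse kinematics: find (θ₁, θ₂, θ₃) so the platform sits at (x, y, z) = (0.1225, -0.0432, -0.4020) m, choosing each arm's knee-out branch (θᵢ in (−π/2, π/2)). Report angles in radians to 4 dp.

θ₁ = -0.0002, θ₂ = 0.8725, θ₃ = 0.6106

φ1=0.0° → target in arm frame (0.1225, -0.0432)
  A cos θ + B sin θ = C:  0.0175·cos θ + -0.4020·sin θ = 0.0176
  √(A²+B²)=0.4024;  θ1 = -1.5273+1.5271 ≈ -0.0002
arm 2 (φ=120.0°): x'=-0.0987, y'=-0.0845
  A=0.2387, B=-0.4020, C=(l²−L²−A²−y'²−z²)/(2L)=-0.1544
  θ2 = atan2(B,A) + arccos(C/0.4675) = 0.8725
arm 3 (φ=240.0°): x'=-0.0238, y'=0.1277
  A=0.1638, B=-0.4020, C=(l²−L²−A²−y'²−z²)/(2L)=-0.0963
  γ=atan2(-0.4020,0.1638)=-1.1838;  ψ=arccos(-0.2217)=1.7944;  θ3=γ+ψ≈0.6106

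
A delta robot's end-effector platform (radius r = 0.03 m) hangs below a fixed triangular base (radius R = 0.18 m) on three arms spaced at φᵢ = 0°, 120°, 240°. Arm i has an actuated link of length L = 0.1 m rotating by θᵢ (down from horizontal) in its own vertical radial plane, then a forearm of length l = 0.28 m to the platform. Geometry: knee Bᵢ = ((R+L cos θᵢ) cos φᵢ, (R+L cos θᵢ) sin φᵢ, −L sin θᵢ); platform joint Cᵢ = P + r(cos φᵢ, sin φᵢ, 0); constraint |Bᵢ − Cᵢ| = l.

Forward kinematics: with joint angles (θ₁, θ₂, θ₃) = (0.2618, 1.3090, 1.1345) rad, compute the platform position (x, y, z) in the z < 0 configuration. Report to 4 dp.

(0.0778, -0.0144, -0.2488)

φ1=0.0°: virtual centre (0.2466, 0.0000, -0.0259), radius l
φ2=120.0°: virtual centre (-0.0879, 0.1523, -0.0966), radius l
O3 = (0.1923·cos240.0°, 0.1923·sin240.0°, -0.0906) = (-0.0961, -0.1665, -0.0906)
|O₂|²−|O₁|² = -0.0212;  |O₃|²−|O₁|² = -0.0163
plane₁₂: -0.6691x+0.3046y+-0.1414z = -0.0212
Cramer: x(z) = 0.0279-0.2005z;  y(z) = -0.0084+0.0238z
into |P−O₁|² = l²: 1.0408z² + 0.1391z + -0.0298 = 0;  Δ = 0.1435;  z = -0.2488 or 0.1152 → z<0 root = -0.2488
x = 0.0778, y = -0.0144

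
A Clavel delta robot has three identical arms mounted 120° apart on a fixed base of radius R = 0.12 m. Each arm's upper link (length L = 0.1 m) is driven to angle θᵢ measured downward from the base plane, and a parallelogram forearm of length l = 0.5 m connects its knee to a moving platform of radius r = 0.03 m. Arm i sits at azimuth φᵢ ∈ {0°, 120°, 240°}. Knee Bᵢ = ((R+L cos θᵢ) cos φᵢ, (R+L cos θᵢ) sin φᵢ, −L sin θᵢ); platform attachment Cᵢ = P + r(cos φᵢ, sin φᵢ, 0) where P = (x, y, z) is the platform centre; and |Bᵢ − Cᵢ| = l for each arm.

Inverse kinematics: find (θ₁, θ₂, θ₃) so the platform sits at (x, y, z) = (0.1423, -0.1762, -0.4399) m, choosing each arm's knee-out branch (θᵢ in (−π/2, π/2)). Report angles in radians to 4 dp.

arm 1 (φ=0.0°): x'=0.1423, y'=-0.1762
  A=-0.0523, B=-0.4399, C=(l²−L²−A²−y'²−z²)/(2L)=0.0635
  θ1 = atan2(B,A) + arccos(C/0.4430) = -0.2622
φ2=120.0° → target in arm frame (-0.2237, -0.0351)
  A=0.3137, B=-0.4399, C=(l²−L²−A²−y'²−z²)/(2L)=-0.2659
  θ2 = atan2(B,A) + arccos(C/0.5403) = 1.1341
arm 3 (φ=240.0°): x'=0.0814, y'=0.2113
  A=0.0086, B=-0.4399, C=(l²−L²−A²−y'²−z²)/(2L)=0.0088
  θ3 = atan2(B,A) + arccos(C/0.4400) = -0.0005

θ₁ = -0.2622, θ₂ = 1.1341, θ₃ = -0.0005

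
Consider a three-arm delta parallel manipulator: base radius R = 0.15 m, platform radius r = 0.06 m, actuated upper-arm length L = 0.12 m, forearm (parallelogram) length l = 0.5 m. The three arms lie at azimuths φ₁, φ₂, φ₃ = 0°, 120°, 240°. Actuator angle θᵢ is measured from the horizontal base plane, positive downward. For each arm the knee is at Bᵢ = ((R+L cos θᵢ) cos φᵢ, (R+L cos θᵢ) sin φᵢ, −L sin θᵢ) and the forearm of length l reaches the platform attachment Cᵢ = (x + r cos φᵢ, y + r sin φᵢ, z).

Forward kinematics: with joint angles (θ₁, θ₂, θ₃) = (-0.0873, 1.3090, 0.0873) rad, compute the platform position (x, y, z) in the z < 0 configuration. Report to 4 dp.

arm 1 at φ=0.0°: e+L cos θ1 = 0.2095;  centre 1 = (0.2095, 0.0000, 0.0105)
arm 2 at φ=120.0°: e+L cos θ2 = 0.1211;  centre 2 = (-0.0605, 0.1048, -0.1159)
centre 3 = (0.2095·cos240.0°, 0.2095·sin240.0°, -0.0105) = (-0.1048, -0.1815, -0.0105)
eliminate P² terms by subtracting sphere 1 from 2 and 3
plane₁₂: -0.5401x+0.2097y+-0.2527z = -0.0159
det = 0.3278;  x = 0.0176+-0.3066z,  y = -0.0305+0.4157z
into |P−centre ₁|² = l²: 1.2668z² + 0.0714z + -0.2121 = 0;  Δ = 1.0800;  z = -0.4383 or 0.3820 → z<0 root = -0.4383
x = 0.1520, y = -0.2127

(0.1520, -0.2127, -0.4383)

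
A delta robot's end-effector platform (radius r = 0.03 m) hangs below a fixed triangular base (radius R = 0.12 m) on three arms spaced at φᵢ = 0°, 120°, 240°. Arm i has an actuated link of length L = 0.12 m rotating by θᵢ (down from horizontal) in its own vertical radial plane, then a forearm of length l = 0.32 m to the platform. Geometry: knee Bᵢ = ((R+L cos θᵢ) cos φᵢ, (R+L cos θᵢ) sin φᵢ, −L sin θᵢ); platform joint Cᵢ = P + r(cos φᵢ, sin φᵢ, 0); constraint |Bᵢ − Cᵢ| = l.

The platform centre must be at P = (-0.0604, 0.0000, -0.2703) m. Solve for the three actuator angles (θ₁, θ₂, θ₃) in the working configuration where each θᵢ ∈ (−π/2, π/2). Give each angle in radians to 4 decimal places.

arm 1 (φ=0.0°): x'=-0.0604, y'=0.0000
  A cos θ + B sin θ = C:  0.1504·cos θ + -0.2703·sin θ = -0.0320
  √(A²+B²)=0.3093;  θ1 = -1.0630+1.6745 ≈ 0.6114
arm 2 (φ=120.0°): x'=0.0302, y'=0.0523
  A=0.0598, B=-0.2703, C=(l²−L²−A²−y'²−z²)/(2L)=0.0359
  γ=atan2(-0.2703,0.0598)=-1.3531;  ψ=arccos(0.1298)=1.4406;  θ2=γ+ψ≈0.0875
φ3=240.0° → target in arm frame (0.0302, -0.0523)
  e−x'=0.0598;  (l²−L²−(e−x')²−y'²−z²)/2L = 0.0359
  θ3 = atan2(B,A) + arccos(C/0.2768) = 0.0875

θ₁ = 0.6114, θ₂ = 0.0875, θ₃ = 0.0875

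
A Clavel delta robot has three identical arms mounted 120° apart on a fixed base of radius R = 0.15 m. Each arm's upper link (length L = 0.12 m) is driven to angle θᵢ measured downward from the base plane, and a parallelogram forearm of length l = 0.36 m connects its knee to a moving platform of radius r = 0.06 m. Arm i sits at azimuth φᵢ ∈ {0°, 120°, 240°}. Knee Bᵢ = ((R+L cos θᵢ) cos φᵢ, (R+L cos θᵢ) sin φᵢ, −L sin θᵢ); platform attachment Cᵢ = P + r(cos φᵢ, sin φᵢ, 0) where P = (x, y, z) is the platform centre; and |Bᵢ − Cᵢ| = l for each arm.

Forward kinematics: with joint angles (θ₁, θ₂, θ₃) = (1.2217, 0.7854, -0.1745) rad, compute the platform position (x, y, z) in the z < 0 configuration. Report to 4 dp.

(-0.1348, -0.1075, -0.3304)

centre 1 = (0.1310·cos0.0°, 0.1310·sin0.0°, -0.1128) = (0.1310, 0.0000, -0.1128)
φ2=120.0°: virtual centre (-0.0874, 0.1514, -0.0849), radius l
φ3=240.0°: virtual centre (-0.1041, -0.1803, 0.0208), radius l
|centre ₂|²−|centre ₁|² = 0.0079;  |centre ₃|²−|centre ₁|² = 0.0139
[-0.4369 0.3029 0.0558]·P = 0.0079;  [-0.4703 -0.3606 0.2672]·P = 0.0139
Cramer: x(z) = -0.0235+0.3369z;  y(z) = -0.0079+0.3017z
quadratic in z: (1.2045)z²+(0.1167)z+(-0.0929)=0, √Δ=0.6793 → z ∈ {-0.3304, 0.2335}; z = -0.3304 (taking z<0)
x = -0.1348, y = -0.1075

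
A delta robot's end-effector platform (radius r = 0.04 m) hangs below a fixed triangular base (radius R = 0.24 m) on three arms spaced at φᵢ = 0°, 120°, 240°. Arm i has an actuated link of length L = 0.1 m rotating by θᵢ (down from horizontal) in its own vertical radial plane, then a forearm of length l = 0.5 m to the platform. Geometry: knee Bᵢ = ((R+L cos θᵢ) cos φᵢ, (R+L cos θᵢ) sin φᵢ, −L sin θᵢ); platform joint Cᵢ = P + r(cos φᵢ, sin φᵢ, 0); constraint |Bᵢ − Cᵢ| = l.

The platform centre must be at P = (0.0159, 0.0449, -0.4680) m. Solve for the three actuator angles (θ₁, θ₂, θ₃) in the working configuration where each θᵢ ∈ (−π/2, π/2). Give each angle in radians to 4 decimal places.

φ1=0.0° → target in arm frame (0.0159, 0.0449)
  A cos θ + B sin θ = C:  0.1841·cos θ + -0.4680·sin θ = -0.0747
  γ=atan2(-0.4680,0.1841)=-1.1960;  ψ=arccos(-0.1485)=1.7198;  θ1=γ+ψ≈0.5238
rotate P by −φ2: (0.0309, -0.0362, -0.4680)
  A cos θ + B sin θ = C:  0.1691·cos θ + -0.4680·sin θ = -0.0446
  γ=atan2(-0.4680,0.1691)=-1.2241;  ψ=arccos(-0.0896)=1.6605;  θ2=γ+ψ≈0.4364
arm 3 (φ=240.0°): x'=-0.0468, y'=-0.0087
  A cos θ + B sin θ = C:  0.2468·cos θ + -0.4680·sin θ = -0.2001
  √(A²+B²)=0.5291;  θ3 = -1.0855+1.9587 ≈ 0.8732

θ₁ = 0.5238, θ₂ = 0.4364, θ₃ = 0.8732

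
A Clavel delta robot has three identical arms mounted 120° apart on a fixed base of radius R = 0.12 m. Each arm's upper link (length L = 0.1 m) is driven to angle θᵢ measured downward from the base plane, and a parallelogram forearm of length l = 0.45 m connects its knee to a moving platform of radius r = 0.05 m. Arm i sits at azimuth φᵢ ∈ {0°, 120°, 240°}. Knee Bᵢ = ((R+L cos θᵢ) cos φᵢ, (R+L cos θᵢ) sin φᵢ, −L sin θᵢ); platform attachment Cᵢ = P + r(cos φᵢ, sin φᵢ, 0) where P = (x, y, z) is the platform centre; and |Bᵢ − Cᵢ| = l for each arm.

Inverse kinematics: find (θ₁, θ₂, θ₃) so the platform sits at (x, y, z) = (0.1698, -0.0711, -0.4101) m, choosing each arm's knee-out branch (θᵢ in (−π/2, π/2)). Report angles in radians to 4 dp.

arm 1 (φ=0.0°): x'=0.1698, y'=-0.0711
  A cos θ + B sin θ = C:  -0.0998·cos θ + -0.4101·sin θ = 0.0465
  γ=atan2(-0.4101,-0.0998)=-1.8095;  ψ=arccos(0.1102)=1.4604;  θ1=γ+ψ≈-0.3491
arm 2 (φ=120.0°): x'=-0.1465, y'=-0.1115
  e−x'=0.2165;  (l²−L²−(e−x')²−y'²−z²)/2L = -0.1749
  √(A²+B²)=0.4637;  θ2 = -1.0851+1.9575 ≈ 0.8724
arm 3 (φ=240.0°): x'=-0.0233, y'=0.1826
  A cos θ + B sin θ = C:  0.0933·cos θ + -0.4101·sin θ = -0.0887
  √(A²+B²)=0.4206;  θ3 = -1.3470+1.7832 ≈ 0.4362

θ₁ = -0.3491, θ₂ = 0.8724, θ₃ = 0.4362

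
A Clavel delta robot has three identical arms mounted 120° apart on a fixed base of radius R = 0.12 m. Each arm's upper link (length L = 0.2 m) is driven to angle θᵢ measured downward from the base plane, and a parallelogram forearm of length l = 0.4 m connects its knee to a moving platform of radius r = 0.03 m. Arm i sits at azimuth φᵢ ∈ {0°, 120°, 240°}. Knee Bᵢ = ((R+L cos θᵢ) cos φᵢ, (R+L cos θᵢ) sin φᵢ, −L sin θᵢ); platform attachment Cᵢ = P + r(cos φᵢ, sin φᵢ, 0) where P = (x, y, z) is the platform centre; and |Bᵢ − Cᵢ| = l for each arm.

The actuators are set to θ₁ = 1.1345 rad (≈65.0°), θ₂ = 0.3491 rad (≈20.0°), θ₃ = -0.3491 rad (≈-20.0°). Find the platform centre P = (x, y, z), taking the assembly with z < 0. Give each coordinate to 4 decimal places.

(-0.1999, -0.0837, -0.2944)

φ1=0.0°: virtual centre (0.1745, 0.0000, -0.1813), radius l
arm 2 at φ=120.0°: ρ2 = 0.2779;  S2 = (-0.1390, 0.2407, -0.0684)
arm 3 at φ=240.0°: ρ3 = 0.2779;  S3 = (-0.1390, -0.2407, 0.0684)
|S₂|²−|S₁|² = 0.0186;  |S₃|²−|S₁|² = 0.0186
linear system: -0.6270x+0.4814y = 0.0186−0.2257z; -0.6270x+-0.4814y = 0.0186−0.4994z
Cramer: x(z) = -0.0297+0.5782z;  y(z) = 0.0000+0.2842z
quadratic in z: (1.4151)z²+(0.1264)z+(-0.0854)=0, √Δ=0.7068 → z ∈ {-0.2944, 0.2051}; z = -0.2944 (taking z<0)
x = -0.1999, y = -0.0837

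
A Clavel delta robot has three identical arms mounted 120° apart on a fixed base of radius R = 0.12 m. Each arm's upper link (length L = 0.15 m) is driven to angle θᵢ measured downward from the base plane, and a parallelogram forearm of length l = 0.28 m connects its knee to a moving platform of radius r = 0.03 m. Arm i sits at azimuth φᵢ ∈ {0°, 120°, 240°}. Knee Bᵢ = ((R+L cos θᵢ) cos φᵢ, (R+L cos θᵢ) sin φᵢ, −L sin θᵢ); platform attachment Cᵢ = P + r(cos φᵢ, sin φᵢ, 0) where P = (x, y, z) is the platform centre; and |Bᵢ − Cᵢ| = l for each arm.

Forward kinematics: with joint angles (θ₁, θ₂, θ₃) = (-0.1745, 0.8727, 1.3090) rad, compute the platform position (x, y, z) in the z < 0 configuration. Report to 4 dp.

φ1=0.0°: virtual centre (0.2377, 0.0000, 0.0260), radius l
S2 = (0.1864·cos120.0°, 0.1864·sin120.0°, -0.1149) = (-0.0932, 0.1614, -0.1149)
S3 = (0.1288·cos240.0°, 0.1288·sin240.0°, -0.1449) = (-0.0644, -0.1116, -0.1449)
|S₂|²−|S₁|² = -0.0092;  |S₃|²−|S₁|² = -0.0196
[-0.6619 0.3229 -0.2819]·P = -0.0092;  [-0.6043 -0.2231 -0.3419]·P = -0.0196
det = 0.3428;  x = 0.0245+-0.5055z,  y = 0.0216+-0.1631z
quadratic in z: (1.2822)z²+(0.1565)z+(-0.0318)=0, √Δ=0.4330 → z ∈ {-0.2299, 0.1078}; z = -0.2299 (taking z<0)
x = 0.1407, y = 0.0591

(0.1407, 0.0591, -0.2299)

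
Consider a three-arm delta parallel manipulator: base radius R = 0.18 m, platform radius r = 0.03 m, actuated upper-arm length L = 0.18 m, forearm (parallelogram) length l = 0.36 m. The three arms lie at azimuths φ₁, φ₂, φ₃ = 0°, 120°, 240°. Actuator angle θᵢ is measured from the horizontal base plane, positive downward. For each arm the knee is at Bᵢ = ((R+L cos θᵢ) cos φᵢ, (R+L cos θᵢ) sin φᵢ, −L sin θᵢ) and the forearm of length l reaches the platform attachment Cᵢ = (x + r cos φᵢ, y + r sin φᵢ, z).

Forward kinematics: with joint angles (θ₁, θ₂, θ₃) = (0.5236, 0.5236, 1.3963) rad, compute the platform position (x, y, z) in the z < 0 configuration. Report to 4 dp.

(0.0715, 0.1239, -0.3336)

φ1=0.0°: virtual centre (0.3059, 0.0000, -0.0900), radius l
S2 = (0.3059·cos120.0°, 0.3059·sin120.0°, -0.0900) = (-0.1529, 0.2649, -0.0900)
φ3=240.0°: virtual centre (-0.0906, -0.1570, -0.1773), radius l
eliminate P² terms by subtracting sphere 1 from 2 and 3
linear system: -0.9177x+0.5298y = 0.0000−0.0000z; -0.7930x+-0.3139y = -0.0374−-0.1745z
det = 0.7082;  x = 0.0280+-0.1306z,  y = 0.0484+-0.2261z
quadratic in z: (1.0682)z²+(0.2307)z+(-0.0419)=0, √Δ=0.4820 → z ∈ {-0.3336, 0.1176}; z = -0.3336 (taking z<0)
x = 0.0715, y = 0.1239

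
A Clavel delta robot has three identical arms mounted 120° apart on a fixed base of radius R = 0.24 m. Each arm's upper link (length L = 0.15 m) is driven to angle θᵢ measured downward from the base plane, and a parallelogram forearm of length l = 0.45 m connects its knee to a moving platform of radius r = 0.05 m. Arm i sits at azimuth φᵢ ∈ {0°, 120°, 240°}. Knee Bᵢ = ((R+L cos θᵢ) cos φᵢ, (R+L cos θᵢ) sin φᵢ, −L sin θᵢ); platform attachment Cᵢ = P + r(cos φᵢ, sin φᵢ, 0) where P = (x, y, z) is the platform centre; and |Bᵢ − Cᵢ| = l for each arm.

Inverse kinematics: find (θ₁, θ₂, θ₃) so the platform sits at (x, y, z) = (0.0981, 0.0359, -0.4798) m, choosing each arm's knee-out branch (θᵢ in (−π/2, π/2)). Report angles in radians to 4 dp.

φ1=0.0° → target in arm frame (0.0981, 0.0359)
  A=0.0919, B=-0.4798, C=(l²−L²−A²−y'²−z²)/(2L)=-0.1998
  θ1 = atan2(B,A) + arccos(C/0.4885) = 0.6106
φ2=120.0° → target in arm frame (-0.0180, -0.1029)
  A=0.2080, B=-0.4798, C=(l²−L²−A²−y'²−z²)/(2L)=-0.3468
  √(A²+B²)=0.5229;  θ2 = -1.1618+2.2959 ≈ 1.1341
rotate P by −φ3: (-0.0801, 0.0670, -0.4798)
  e−x'=0.2701;  (l²−L²−(e−x')²−y'²−z²)/2L = -0.4256
  θ3 = atan2(B,A) + arccos(C/0.5506) = 1.3962

θ₁ = 0.6106, θ₂ = 1.1341, θ₃ = 1.3962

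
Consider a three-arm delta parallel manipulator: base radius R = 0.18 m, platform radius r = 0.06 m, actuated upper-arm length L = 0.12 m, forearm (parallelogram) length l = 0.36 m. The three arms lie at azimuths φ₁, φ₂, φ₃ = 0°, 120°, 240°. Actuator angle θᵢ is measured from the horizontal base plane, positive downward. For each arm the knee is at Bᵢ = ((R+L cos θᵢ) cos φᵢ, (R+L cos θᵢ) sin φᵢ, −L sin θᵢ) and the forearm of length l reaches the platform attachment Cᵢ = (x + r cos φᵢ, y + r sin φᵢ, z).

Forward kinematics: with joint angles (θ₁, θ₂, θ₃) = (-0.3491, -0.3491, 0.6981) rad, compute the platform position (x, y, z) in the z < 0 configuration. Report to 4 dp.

arm 1 at φ=0.0°: e+L cos θ1 = 0.2328;  S1 = (0.2328, 0.0000, 0.0410)
φ2=120.0°: virtual centre (-0.1164, 0.2016, 0.0410), radius l
φ3=240.0°: virtual centre (-0.1060, -0.1835, -0.0771), radius l
eliminate P² terms by subtracting sphere 1 from 2 and 3
[-0.6983 0.4032 0.0000]·P = 0.0000;  [-0.6775 -0.3671 -0.2364]·P = -0.0050
Cramer: x(z) = 0.0038-0.1800z;  y(z) = 0.0066-0.3117z
into |P−S₁|² = l²: 1.1296z² + -0.0038z + -0.0755 = 0;  Δ = 0.3409;  z = -0.2568 or 0.2601 → z<0 root = -0.2568
x = 0.0500, y = 0.0866

(0.0500, 0.0866, -0.2568)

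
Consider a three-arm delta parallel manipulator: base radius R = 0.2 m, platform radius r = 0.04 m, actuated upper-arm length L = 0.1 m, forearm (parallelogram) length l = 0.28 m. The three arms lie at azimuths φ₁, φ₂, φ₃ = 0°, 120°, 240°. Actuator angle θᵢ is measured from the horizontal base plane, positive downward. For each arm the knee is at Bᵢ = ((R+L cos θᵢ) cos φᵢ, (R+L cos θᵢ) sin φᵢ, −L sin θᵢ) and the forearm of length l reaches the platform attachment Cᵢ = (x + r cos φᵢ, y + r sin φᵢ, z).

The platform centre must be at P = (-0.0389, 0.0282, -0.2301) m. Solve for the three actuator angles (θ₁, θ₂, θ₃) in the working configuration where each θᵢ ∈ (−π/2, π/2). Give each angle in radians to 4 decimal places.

θ₁ = 1.1346, θ₂ = 0.4366, θ₃ = 0.8727

arm 1 (φ=0.0°): x'=-0.0389, y'=0.0282
  A=0.1989, B=-0.2301, C=(l²−L²−A²−y'²−z²)/(2L)=-0.1245
  √(A²+B²)=0.3041;  θ1 = -0.8580+1.9926 ≈ 1.1346
arm 2 (φ=120.0°): x'=0.0439, y'=0.0196
  A=0.1161, B=-0.2301, C=(l²−L²−A²−y'²−z²)/(2L)=0.0079
  θ2 = atan2(B,A) + arccos(C/0.2577) = 0.4366
rotate P by −φ3: (-0.0050, -0.0478, -0.2301)
  A cos θ + B sin θ = C:  0.1650·cos θ + -0.2301·sin θ = -0.0702
  θ3 = atan2(B,A) + arccos(C/0.2831) = 0.8727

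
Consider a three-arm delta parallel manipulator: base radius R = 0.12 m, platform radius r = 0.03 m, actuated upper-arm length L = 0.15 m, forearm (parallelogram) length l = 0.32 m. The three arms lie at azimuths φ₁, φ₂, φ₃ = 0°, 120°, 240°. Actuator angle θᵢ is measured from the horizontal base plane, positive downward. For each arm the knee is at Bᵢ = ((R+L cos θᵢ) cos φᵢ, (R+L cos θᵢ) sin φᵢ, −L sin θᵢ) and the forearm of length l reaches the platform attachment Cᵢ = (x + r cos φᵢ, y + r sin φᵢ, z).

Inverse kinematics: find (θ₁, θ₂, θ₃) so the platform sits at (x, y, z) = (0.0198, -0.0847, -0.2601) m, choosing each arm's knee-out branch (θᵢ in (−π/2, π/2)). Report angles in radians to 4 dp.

θ₁ = 0.2618, θ₂ = 0.7852, θ₃ = -0.0005

φ1=0.0° → target in arm frame (0.0198, -0.0847)
  e−x'=0.0702;  (l²−L²−(e−x')²−y'²−z²)/2L = 0.0005
  γ=atan2(-0.2601,0.0702)=-1.3072;  ψ=arccos(0.0018)=1.5690;  θ1=γ+ψ≈0.2618
rotate P by −φ2: (-0.0833, 0.0252, -0.2601)
  A cos θ + B sin θ = C:  0.1733·cos θ + -0.2601·sin θ = -0.0613
  θ2 = atan2(B,A) + arccos(C/0.3125) = 0.7852
φ3=240.0° → target in arm frame (0.0635, 0.0595)
  A=0.0265, B=-0.2601, C=(l²−L²−A²−y'²−z²)/(2L)=0.0267
  γ=atan2(-0.2601,0.0265)=-1.4691;  ψ=arccos(0.1020)=1.4686;  θ3=γ+ψ≈-0.0005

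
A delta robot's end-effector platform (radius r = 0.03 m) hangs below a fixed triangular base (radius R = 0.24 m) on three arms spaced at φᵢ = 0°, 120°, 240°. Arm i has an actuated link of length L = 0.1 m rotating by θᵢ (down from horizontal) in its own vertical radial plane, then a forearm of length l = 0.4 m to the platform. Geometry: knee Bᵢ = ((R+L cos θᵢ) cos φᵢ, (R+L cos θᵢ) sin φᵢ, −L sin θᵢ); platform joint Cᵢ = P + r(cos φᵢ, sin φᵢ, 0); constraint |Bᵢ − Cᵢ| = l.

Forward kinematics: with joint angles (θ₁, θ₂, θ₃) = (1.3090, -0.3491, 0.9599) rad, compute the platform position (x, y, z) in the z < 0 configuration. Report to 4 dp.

(-0.0852, 0.0872, -0.3187)

centre 1 = (0.2359·cos0.0°, 0.2359·sin0.0°, -0.0966) = (0.2359, 0.0000, -0.0966)
arm 2 at φ=120.0°: (R−r)+L cos θ2 = 0.3040;  centre 2 = (-0.1520, 0.2632, 0.0342)
arm 3 at φ=240.0°: (R−r)+L cos θ3 = 0.2674;  centre 3 = (-0.1337, -0.2315, -0.0819)
|centre ₂|²−|centre ₁|² = 0.0286;  |centre ₃|²−|centre ₁|² = 0.0132
linear system: -0.7757x+0.5265y = 0.0286−0.2616z; -0.7391x+-0.4631y = 0.0132−0.0294z
Cramer: x(z) = -0.0270+0.1825z;  y(z) = 0.0145-0.2279z
sphere 1 gives Az²+Bz+C=0 with A=1.0853, B=0.0906, C=-0.0814;  B²−4AC=0.3614;  roots -0.3187, 0.2352;  negative root z = -0.3187
x = -0.0852, y = 0.0872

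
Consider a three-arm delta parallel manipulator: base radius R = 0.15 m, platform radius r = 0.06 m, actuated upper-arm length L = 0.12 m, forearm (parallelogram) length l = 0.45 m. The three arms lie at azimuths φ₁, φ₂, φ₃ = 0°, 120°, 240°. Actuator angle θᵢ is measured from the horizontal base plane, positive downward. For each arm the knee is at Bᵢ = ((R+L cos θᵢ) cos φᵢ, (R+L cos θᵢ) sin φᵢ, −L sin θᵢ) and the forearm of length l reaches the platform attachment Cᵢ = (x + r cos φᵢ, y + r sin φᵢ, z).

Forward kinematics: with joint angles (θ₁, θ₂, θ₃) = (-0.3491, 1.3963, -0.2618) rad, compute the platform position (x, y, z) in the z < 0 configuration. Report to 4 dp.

(0.1500, -0.2400, -0.3360)

S1 = (0.2028·cos0.0°, 0.2028·sin0.0°, 0.0410) = (0.2028, 0.0000, 0.0410)
arm 2 at φ=120.0°: e+L cos θ2 = 0.1108;  S2 = (-0.0554, 0.0960, -0.1182)
φ3=240.0°: virtual centre (-0.1030, -0.1783, 0.0311), radius l
subtract pairs → two planes through P
linear system: -0.5164x+0.1920y = -0.0165−-0.3184z; -0.6114x+-0.3566y = 0.0006−-0.0200z
Cramer: x(z) = 0.0192-0.3894z;  y(z) = -0.0345+0.6115z
into |P−S₁|² = l²: 1.5256z² + 0.0186z + -0.1659 = 0;  Δ = 1.0129;  z = -0.3360 or 0.3238 → z<0 root = -0.3360
x = 0.1500, y = -0.2400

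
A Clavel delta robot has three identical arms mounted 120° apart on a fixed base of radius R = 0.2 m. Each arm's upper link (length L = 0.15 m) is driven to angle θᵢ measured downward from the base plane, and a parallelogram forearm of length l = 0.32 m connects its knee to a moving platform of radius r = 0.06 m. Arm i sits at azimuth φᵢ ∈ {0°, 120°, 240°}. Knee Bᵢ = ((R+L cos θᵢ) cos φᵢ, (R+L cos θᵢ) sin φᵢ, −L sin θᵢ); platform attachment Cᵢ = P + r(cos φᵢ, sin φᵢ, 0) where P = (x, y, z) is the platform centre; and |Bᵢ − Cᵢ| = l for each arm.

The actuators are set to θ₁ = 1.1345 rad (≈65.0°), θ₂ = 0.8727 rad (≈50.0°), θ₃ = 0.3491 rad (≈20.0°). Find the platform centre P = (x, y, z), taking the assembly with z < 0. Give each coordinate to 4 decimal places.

S1 = (0.2034·cos0.0°, 0.2034·sin0.0°, -0.1359) = (0.2034, 0.0000, -0.1359)
φ2=120.0°: virtual centre (-0.1182, 0.2047, -0.1149), radius l
φ3=240.0°: virtual centre (-0.1405, -0.2433, -0.0513), radius l
|S₂|²−|S₁|² = 0.0092;  |S₃|²−|S₁|² = 0.0217
[-0.6432 0.4095 0.0421]·P = 0.0092;  [-0.6877 -0.4866 0.1693]·P = 0.0217
Cramer: x(z) = -0.0225+0.1510z;  y(z) = -0.0128+0.1344z
sphere 1 gives Az²+Bz+C=0 with A=1.0409, B=0.2002, C=-0.0327;  B²−4AC=0.1763;  roots -0.2979, 0.1055;  negative root z = -0.2979
x = -0.0675, y = -0.0528

(-0.0675, -0.0528, -0.2979)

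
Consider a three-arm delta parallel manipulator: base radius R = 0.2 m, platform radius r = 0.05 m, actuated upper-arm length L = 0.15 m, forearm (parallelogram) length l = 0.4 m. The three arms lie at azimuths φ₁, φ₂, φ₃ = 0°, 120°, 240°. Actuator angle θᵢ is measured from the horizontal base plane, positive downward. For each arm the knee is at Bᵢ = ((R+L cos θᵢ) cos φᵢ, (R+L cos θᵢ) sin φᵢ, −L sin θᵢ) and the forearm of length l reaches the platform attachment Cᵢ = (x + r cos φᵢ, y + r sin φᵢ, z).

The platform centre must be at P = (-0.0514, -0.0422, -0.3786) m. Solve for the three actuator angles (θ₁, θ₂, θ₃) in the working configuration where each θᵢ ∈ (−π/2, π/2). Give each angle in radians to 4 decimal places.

θ₁ = 0.8728, θ₂ = 0.6979, θ₃ = 0.3489

arm 1 (φ=0.0°): x'=-0.0514, y'=-0.0422
  A=0.2014, B=-0.3786, C=(l²−L²−A²−y'²−z²)/(2L)=-0.1606
  θ1 = atan2(B,A) + arccos(C/0.4288) = 0.8728
φ2=120.0° → target in arm frame (-0.0108, 0.0656)
  A=0.1608, B=-0.3786, C=(l²−L²−A²−y'²−z²)/(2L)=-0.1200
  √(A²+B²)=0.4114;  θ2 = -1.1691+1.8669 ≈ 0.6979
φ3=240.0° → target in arm frame (0.0622, -0.0234)
  A=0.0878, B=-0.3786, C=(l²−L²−A²−y'²−z²)/(2L)=-0.0470
  √(A²+B²)=0.3886;  θ3 = -1.3430+1.6919 ≈ 0.3489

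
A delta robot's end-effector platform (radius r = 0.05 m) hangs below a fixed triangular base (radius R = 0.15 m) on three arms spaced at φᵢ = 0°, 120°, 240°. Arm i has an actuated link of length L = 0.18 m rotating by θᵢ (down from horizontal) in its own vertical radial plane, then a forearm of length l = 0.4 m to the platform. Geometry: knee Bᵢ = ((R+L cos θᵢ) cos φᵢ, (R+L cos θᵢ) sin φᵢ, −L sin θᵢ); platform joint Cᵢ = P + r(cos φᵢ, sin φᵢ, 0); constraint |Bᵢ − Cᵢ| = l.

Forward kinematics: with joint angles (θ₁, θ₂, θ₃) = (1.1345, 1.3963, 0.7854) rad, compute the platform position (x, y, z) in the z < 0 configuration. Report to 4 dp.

(-0.0044, -0.1111, -0.5024)

S1 = (0.1761·cos0.0°, 0.1761·sin0.0°, -0.1631) = (0.1761, 0.0000, -0.1631)
φ2=120.0°: virtual centre (-0.0656, 0.1137, -0.1773), radius l
S3 = (0.2273·cos240.0°, 0.2273·sin240.0°, -0.1273) = (-0.1136, -0.1968, -0.1273)
eliminate P² terms by subtracting sphere 1 from 2 and 3
[-0.4834 0.2273 -0.0283]·P = -0.0090;  [-0.5794 -0.3937 0.0717]·P = 0.0102
det = 0.3220;  x = 0.0037+0.0161z,  y = -0.0315+0.1585z
quadratic in z: (1.0254)z²+(0.3107)z+(-0.1027)=0, √Δ=0.7196 → z ∈ {-0.5024, 0.1993}; z = -0.5024 (taking z<0)
x = -0.0044, y = -0.1111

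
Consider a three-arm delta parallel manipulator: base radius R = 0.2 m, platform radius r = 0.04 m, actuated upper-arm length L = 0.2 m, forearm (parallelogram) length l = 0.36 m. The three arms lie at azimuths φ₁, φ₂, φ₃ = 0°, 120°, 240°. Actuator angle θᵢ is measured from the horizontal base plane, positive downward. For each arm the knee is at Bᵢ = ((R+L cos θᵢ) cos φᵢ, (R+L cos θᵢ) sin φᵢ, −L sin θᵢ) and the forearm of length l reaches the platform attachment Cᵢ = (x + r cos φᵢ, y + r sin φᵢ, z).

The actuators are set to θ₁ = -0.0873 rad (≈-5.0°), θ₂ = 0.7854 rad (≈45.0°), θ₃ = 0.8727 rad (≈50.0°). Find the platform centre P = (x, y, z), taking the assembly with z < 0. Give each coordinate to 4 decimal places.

(0.0937, 0.0104, -0.2254)

S1 = (0.3592·cos0.0°, 0.3592·sin0.0°, 0.0174) = (0.3592, 0.0000, 0.0174)
φ2=120.0°: virtual centre (-0.1507, 0.2610, -0.1414), radius l
φ3=240.0°: virtual centre (-0.1443, -0.2499, -0.1532), radius l
eliminate P² terms by subtracting sphere 1 from 2 and 3
plane₁₂: -1.0199x+0.5221y+-0.3177z = -0.0185
Cramer: x(z) = 0.0203-0.3254z;  y(z) = 0.0043-0.0272z
into |P−S₁|² = l²: 1.1066z² + 0.1855z + -0.0144 = 0;  Δ = 0.0982;  z = -0.2254 or 0.0578 → z<0 root = -0.2254
x = 0.0937, y = 0.0104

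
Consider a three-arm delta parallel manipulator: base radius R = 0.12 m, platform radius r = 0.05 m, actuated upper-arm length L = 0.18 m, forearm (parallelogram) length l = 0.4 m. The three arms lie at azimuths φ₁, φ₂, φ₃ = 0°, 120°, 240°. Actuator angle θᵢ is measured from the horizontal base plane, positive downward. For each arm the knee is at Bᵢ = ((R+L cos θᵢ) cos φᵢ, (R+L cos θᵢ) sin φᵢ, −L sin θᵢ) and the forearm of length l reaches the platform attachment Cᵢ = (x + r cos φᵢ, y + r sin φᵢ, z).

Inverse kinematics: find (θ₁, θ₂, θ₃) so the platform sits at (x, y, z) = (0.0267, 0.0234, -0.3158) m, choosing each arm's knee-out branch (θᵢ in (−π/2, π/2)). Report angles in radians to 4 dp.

φ1=0.0° → target in arm frame (0.0267, 0.0234)
  A cos θ + B sin θ = C:  0.0433·cos θ + -0.3158·sin θ = 0.0707
  γ=atan2(-0.3158,0.0433)=-1.4345;  ψ=arccos(0.2218)=1.3472;  θ1=γ+ψ≈-0.0874
arm 2 (φ=120.0°): x'=0.0069, y'=-0.0348
  A=0.0631, B=-0.3158, C=(l²−L²−A²−y'²−z²)/(2L)=0.0630
  θ2 = atan2(B,A) + arccos(C/0.3220) = 0.0003
φ3=240.0° → target in arm frame (-0.0336, 0.0114)
  A=0.1036, B=-0.3158, C=(l²−L²−A²−y'²−z²)/(2L)=0.0472
  θ3 = atan2(B,A) + arccos(C/0.3324) = 0.1744

θ₁ = -0.0874, θ₂ = 0.0003, θ₃ = 0.1744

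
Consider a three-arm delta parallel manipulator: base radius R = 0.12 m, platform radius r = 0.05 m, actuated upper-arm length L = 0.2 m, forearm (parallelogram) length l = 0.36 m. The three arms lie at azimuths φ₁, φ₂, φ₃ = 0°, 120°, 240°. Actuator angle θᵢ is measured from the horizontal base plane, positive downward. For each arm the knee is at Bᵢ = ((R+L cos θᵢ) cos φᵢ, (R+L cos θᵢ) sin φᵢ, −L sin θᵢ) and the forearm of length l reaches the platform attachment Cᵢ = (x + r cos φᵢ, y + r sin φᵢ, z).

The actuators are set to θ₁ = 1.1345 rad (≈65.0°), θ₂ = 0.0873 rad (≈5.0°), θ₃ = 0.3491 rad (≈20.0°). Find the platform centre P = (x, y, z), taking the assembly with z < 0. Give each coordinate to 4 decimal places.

φ1=0.0°: virtual centre (0.1545, 0.0000, -0.1813), radius l
arm 2 at φ=120.0°: e+L cos θ2 = 0.2692;  S2 = (-0.1346, 0.2332, -0.0174)
S3 = (0.2579·cos240.0°, 0.2579·sin240.0°, -0.0684) = (-0.1290, -0.2234, -0.0684)
|S₂|²−|S₁|² = 0.0161;  |S₃|²−|S₁|² = 0.0145
[-0.5783 0.4663 0.3277]·P = 0.0161;  [-0.5670 -0.4468 0.2257]·P = 0.0145
det = 0.5227;  x = -0.0266+0.4814z,  y = 0.0014+-0.1057z
sphere 1 gives Az²+Bz+C=0 with A=1.2429, B=0.1878, C=-0.0639;  B²−4AC=0.3531;  roots -0.3146, 0.1635;  negative root z = -0.3146
x = -0.1781, y = 0.0347

(-0.1781, 0.0347, -0.3146)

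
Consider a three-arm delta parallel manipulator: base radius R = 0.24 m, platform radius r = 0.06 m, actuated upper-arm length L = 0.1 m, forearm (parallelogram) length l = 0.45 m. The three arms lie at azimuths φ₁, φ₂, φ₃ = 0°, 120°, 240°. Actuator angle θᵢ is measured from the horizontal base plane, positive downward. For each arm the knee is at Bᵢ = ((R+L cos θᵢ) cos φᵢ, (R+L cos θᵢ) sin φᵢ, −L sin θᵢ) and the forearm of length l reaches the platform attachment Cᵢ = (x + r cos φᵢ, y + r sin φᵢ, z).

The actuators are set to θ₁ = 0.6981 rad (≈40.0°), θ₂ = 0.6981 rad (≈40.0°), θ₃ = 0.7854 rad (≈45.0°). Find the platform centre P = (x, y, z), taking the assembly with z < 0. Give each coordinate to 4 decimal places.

φ1=0.0°: virtual centre (0.2566, 0.0000, -0.0643), radius l
O2 = (0.2566·cos120.0°, 0.2566·sin120.0°, -0.0643) = (-0.1283, 0.2222, -0.0643)
φ3=240.0°: virtual centre (-0.1254, -0.2171, -0.0707), radius l
subtract pairs → two planes through P
linear system: -0.7698x+0.4445y = 0.0000−0.0000z; -0.7639x+-0.4342y = -0.0021−-0.0129z
Cramer: x(z) = 0.0014-0.0085z;  y(z) = 0.0024-0.0147z
into |P−O₁|² = l²: 1.0003z² + 0.1328z + -0.1332 = 0;  Δ = 0.5507;  z = -0.4373 or 0.3046 → z<0 root = -0.4373
x = 0.0051, y = 0.0089

(0.0051, 0.0089, -0.4373)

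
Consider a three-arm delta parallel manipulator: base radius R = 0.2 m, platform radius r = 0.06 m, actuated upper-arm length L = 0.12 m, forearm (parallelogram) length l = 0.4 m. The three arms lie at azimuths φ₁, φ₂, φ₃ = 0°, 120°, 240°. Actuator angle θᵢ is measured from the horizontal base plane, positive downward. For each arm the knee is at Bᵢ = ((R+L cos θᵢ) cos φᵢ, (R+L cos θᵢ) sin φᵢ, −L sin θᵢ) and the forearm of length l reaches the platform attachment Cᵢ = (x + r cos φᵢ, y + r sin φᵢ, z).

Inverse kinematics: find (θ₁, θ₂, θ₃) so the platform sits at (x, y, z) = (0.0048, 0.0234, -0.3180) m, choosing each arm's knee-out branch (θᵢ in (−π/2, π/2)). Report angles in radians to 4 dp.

arm 1 (φ=0.0°): x'=0.0048, y'=0.0234
  A=0.1352, B=-0.3180, C=(l²−L²−A²−y'²−z²)/(2L)=0.1069
  θ1 = atan2(B,A) + arccos(C/0.3455) = 0.0876
φ2=120.0° → target in arm frame (0.0179, -0.0159)
  A cos θ + B sin θ = C:  0.1221·cos θ + -0.3180·sin θ = 0.1221
  √(A²+B²)=0.3406;  θ2 = -1.2041+1.2042 ≈ 0.0001
φ3=240.0° → target in arm frame (-0.0227, -0.0075)
  A=0.1627, B=-0.3180, C=(l²−L²−A²−y'²−z²)/(2L)=0.0748
  γ=atan2(-0.3180,0.1627)=-1.0980;  ψ=arccos(0.2095)=1.3597;  θ3=γ+ψ≈0.2618

θ₁ = 0.0876, θ₂ = 0.0001, θ₃ = 0.2618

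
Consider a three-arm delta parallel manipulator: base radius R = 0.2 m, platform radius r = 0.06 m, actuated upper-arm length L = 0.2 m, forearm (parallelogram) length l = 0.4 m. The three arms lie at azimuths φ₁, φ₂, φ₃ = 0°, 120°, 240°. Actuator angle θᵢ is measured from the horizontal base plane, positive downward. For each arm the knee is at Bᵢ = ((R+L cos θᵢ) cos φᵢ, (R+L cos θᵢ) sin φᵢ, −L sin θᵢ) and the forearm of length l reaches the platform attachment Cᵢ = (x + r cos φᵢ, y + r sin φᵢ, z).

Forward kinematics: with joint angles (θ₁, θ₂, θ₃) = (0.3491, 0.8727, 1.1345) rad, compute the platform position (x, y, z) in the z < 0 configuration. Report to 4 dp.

(0.1158, 0.0470, -0.4042)

φ1=0.0°: virtual centre (0.3279, 0.0000, -0.0684), radius l
O2 = (0.2686·cos120.0°, 0.2686·sin120.0°, -0.1532) = (-0.1343, 0.2326, -0.1532)
arm 3 at φ=240.0°: ρ3 = 0.2245;  O3 = (-0.1123, -0.1944, -0.1813)
subtract pairs → two planes through P
[-0.9244 0.4651 -0.1696]·P = -0.0166;  [-0.8804 -0.3889 -0.2257]·P = -0.0290
det = 0.7690;  x = 0.0259+-0.2223z,  y = 0.0158+-0.0772z
into |P−O₁|² = l²: 1.0554z² + 0.2687z + -0.0639 = 0;  Δ = 0.3418;  z = -0.4042 or 0.1497 → z<0 root = -0.4042
x = 0.1158, y = 0.0470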